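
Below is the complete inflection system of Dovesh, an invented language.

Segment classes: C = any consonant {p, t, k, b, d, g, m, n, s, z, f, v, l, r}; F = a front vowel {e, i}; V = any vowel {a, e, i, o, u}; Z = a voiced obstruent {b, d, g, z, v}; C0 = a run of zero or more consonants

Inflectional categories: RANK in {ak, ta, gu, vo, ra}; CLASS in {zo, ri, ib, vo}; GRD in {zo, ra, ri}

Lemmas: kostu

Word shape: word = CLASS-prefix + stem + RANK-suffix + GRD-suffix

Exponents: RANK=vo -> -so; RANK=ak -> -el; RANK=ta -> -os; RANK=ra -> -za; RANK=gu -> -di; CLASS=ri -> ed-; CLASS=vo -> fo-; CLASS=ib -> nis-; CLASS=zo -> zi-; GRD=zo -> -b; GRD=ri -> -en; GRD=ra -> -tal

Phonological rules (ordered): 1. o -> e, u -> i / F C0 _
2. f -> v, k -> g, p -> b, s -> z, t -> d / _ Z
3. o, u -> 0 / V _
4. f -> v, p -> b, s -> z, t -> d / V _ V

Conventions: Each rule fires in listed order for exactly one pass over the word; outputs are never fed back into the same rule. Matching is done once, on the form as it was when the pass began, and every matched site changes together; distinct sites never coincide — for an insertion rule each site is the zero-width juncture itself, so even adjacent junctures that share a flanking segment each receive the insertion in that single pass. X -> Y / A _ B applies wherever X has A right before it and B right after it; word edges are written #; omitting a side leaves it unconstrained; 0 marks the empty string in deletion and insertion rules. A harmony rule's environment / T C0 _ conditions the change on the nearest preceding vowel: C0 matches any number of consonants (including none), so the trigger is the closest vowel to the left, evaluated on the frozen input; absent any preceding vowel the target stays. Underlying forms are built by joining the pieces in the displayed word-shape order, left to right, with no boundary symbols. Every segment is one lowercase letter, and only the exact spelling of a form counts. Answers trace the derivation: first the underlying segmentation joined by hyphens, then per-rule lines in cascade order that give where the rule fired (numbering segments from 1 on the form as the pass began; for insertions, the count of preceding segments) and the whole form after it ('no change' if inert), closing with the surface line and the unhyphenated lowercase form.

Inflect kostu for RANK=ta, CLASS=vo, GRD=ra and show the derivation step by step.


underlying: fo-kostu-os-tal
1. o -> e, u -> i / F C0 _: no change
2. f -> v, k -> g, p -> b, s -> z, t -> d / _ Z: no change
3. o, u -> 0 / V _: fires at position(s) 8: fokostustal
4. f -> v, p -> b, s -> z, t -> d / V _ V: no change
surface: fokostustal


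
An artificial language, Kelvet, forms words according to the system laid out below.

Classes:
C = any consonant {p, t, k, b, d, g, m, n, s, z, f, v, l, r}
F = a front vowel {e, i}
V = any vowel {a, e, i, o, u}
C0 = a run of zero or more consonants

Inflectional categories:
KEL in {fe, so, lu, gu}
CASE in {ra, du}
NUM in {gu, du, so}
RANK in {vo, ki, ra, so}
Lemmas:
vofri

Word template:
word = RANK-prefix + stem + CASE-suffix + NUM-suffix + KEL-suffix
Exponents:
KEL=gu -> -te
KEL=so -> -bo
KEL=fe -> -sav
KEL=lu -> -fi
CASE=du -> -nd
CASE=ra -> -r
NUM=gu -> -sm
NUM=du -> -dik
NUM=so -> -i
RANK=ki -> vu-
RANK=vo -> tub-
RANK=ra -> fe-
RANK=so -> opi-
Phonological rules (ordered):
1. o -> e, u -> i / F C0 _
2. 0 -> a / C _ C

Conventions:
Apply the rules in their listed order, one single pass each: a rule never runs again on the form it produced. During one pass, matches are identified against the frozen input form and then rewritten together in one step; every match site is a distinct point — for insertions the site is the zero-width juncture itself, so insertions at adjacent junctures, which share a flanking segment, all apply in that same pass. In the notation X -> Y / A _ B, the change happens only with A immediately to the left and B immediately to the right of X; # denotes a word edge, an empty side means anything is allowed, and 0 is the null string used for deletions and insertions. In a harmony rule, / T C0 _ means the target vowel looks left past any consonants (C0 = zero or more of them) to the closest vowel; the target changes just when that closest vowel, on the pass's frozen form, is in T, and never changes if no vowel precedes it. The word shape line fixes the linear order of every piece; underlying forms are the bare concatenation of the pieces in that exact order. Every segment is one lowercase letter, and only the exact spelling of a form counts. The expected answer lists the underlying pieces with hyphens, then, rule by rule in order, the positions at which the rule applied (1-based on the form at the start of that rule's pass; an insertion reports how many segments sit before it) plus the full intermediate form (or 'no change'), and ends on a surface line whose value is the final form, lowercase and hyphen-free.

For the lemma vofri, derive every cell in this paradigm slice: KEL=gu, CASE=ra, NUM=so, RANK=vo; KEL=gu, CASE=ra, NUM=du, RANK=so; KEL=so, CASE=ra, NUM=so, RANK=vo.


cell KEL=gu, CASE=ra, NUM=so, RANK=vo:
underlying: tub-vofri-r-i-te
1. o -> e, u -> i / F C0 _: no change
2. 0 -> a / C _ C: inserts after position(s) 3, 6: tubavofaririte
surface: tubavofaririte

cell KEL=gu, CASE=ra, NUM=du, RANK=so:
underlying: opi-vofri-r-dik-te
1. o -> e, u -> i / F C0 _: fires at position(s) 5: opivefrirdikte
2. 0 -> a / C _ C: inserts after position(s) 6, 9, 12: opivefariradikate
surface: opivefariradikate

cell KEL=so, CASE=ra, NUM=so, RANK=vo:
underlying: tub-vofri-r-i-bo
1. o -> e, u -> i / F C0 _: fires at position(s) 12: tubvofriribe
2. 0 -> a / C _ C: inserts after position(s) 3, 6: tubavofariribe
surface: tubavofariribe


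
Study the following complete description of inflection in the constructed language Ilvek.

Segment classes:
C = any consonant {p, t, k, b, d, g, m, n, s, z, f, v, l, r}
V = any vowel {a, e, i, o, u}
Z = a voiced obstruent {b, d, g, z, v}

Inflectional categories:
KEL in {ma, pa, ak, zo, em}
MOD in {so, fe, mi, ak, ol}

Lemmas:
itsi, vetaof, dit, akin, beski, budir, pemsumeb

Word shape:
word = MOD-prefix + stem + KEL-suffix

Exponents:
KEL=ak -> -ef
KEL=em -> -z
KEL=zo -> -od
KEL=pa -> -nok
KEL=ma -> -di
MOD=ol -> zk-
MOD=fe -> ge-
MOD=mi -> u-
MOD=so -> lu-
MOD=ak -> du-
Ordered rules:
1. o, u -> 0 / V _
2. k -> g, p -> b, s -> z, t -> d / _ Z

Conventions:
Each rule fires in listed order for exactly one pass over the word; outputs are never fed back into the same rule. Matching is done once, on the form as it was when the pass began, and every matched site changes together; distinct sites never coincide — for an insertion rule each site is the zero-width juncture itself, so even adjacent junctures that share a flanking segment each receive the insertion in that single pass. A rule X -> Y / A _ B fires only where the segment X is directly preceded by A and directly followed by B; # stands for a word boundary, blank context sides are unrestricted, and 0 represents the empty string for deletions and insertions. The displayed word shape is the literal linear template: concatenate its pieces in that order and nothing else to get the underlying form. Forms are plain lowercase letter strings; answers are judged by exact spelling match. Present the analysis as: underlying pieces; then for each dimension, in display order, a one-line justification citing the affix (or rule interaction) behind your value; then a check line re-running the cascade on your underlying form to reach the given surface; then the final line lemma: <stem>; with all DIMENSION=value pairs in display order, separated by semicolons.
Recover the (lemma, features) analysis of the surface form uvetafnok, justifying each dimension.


underlying: u-vetaof-nok
KEL=pa - signalled by the affix -nok
MOD=mi - signalled by the affix u-
check: uvetaofnok -> uvetafnok -> uvetafnok
lemma: vetaof; KEL=pa; MOD=mi


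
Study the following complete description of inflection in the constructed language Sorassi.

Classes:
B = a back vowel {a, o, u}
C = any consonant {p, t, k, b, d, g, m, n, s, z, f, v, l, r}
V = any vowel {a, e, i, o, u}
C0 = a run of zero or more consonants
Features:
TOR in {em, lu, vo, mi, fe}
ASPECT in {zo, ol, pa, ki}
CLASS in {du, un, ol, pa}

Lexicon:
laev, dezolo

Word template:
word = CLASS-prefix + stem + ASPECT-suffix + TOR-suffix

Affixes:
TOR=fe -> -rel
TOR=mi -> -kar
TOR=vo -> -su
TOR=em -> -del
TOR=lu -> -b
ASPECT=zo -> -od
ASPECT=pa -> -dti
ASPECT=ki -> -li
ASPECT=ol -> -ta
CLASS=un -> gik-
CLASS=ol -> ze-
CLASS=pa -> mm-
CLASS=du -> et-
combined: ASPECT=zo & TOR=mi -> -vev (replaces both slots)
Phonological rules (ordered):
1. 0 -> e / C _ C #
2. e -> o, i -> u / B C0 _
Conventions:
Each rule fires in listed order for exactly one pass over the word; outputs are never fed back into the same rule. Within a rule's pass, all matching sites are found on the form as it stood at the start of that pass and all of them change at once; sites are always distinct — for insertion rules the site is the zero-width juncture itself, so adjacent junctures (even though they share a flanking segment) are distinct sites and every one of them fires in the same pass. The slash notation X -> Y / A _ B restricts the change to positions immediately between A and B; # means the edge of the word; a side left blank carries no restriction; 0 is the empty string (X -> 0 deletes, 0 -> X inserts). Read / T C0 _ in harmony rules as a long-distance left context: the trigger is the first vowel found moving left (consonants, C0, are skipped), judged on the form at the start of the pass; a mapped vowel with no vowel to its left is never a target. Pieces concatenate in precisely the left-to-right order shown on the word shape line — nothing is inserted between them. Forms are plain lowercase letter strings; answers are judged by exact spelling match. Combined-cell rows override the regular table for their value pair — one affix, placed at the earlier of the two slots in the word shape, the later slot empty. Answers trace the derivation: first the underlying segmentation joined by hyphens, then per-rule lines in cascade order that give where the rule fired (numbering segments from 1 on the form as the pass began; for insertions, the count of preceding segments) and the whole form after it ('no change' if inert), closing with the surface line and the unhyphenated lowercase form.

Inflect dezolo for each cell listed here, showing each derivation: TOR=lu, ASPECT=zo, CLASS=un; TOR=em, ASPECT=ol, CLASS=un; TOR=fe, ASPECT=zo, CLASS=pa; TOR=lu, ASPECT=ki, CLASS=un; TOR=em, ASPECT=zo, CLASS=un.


cell TOR=lu, ASPECT=zo, CLASS=un:
underlying: gik-dezolo-od-b
1. 0 -> e / C _ C #: inserts after position(s) 11: gikdezoloodeb
2. e -> o, i -> u / B C0 _: fires at position(s) 12: gikdezoloodob
surface: gikdezoloodob

cell TOR=em, ASPECT=ol, CLASS=un:
underlying: gik-dezolo-ta-del
1. 0 -> e / C _ C #: no change
2. e -> o, i -> u / B C0 _: fires at position(s) 13: gikdezolotadol
surface: gikdezolotadol

cell TOR=fe, ASPECT=zo, CLASS=pa:
underlying: mm-dezolo-od-rel
1. 0 -> e / C _ C #: no change
2. e -> o, i -> u / B C0 _: fires at position(s) 12: mmdezoloodrol
surface: mmdezoloodrol

cell TOR=lu, ASPECT=ki, CLASS=un:
underlying: gik-dezolo-li-b
1. 0 -> e / C _ C #: no change
2. e -> o, i -> u / B C0 _: fires at position(s) 11: gikdezololub
surface: gikdezololub

cell TOR=em, ASPECT=zo, CLASS=un:
underlying: gik-dezolo-od-del
1. 0 -> e / C _ C #: no change
2. e -> o, i -> u / B C0 _: fires at position(s) 13: gikdezolooddol
surface: gikdezolooddol


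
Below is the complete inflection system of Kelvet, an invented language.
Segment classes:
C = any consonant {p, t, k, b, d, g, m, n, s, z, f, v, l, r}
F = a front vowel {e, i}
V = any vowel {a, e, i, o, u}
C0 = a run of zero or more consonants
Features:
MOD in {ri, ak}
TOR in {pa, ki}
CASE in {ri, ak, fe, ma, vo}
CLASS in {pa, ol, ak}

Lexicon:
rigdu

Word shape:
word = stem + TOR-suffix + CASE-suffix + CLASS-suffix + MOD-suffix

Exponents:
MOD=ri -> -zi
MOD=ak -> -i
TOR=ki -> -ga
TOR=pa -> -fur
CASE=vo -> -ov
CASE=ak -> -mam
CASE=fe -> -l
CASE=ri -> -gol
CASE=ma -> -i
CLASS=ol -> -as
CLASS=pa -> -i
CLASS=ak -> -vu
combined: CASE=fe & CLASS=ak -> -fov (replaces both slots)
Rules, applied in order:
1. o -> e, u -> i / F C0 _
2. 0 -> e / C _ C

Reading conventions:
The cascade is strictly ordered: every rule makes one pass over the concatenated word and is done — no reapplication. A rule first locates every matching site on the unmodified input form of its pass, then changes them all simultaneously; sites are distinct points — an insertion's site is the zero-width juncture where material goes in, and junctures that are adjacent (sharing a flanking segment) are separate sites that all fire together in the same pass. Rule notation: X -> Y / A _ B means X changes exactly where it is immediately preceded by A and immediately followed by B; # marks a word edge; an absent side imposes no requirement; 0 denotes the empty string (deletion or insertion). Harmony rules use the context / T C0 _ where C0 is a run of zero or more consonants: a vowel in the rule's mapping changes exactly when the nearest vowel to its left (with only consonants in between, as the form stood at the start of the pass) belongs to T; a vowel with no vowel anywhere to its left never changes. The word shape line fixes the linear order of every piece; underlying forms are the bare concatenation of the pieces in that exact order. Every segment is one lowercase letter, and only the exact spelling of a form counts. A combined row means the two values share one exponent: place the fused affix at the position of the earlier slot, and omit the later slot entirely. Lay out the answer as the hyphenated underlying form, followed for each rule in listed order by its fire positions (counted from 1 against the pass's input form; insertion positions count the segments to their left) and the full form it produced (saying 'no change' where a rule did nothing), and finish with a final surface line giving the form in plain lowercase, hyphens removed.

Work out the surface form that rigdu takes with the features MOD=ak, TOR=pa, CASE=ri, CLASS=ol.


underlying: rigdu-fur-gol-as-i
1. o -> e, u -> i / F C0 _: fires at position(s) 5: rigdifurgolasi
2. 0 -> e / C _ C: inserts after position(s) 3, 8: rigedifuregolasi
surface: rigedifuregolasi


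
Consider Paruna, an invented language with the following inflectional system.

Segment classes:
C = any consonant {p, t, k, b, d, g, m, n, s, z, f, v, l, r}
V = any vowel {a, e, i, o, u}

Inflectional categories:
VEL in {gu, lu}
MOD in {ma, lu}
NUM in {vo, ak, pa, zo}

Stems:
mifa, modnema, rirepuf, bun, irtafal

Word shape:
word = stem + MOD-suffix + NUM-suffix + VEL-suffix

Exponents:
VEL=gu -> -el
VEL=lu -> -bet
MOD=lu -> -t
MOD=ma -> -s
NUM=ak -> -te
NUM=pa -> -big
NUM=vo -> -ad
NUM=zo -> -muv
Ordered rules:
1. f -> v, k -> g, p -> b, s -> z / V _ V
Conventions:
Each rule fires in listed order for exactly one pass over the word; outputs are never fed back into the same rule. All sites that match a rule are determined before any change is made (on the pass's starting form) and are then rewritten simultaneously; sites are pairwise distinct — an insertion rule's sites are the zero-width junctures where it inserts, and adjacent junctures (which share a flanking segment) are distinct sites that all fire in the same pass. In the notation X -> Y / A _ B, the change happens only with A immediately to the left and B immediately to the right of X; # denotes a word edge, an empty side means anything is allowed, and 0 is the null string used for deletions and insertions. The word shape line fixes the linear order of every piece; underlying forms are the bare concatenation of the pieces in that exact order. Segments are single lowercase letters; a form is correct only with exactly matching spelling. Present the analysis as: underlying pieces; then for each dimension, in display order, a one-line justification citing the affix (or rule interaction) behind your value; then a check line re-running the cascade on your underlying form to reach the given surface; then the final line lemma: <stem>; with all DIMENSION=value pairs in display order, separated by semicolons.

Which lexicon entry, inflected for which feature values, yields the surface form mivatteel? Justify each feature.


underlying: mifa-t-te-el
VEL=gu - signalled by the affix -el
MOD=lu - signalled by the affix -t
NUM=ak - signalled by the affix -te
check: mifatteel -> mivatteel
lemma: mifa; VEL=gu; MOD=lu; NUM=ak


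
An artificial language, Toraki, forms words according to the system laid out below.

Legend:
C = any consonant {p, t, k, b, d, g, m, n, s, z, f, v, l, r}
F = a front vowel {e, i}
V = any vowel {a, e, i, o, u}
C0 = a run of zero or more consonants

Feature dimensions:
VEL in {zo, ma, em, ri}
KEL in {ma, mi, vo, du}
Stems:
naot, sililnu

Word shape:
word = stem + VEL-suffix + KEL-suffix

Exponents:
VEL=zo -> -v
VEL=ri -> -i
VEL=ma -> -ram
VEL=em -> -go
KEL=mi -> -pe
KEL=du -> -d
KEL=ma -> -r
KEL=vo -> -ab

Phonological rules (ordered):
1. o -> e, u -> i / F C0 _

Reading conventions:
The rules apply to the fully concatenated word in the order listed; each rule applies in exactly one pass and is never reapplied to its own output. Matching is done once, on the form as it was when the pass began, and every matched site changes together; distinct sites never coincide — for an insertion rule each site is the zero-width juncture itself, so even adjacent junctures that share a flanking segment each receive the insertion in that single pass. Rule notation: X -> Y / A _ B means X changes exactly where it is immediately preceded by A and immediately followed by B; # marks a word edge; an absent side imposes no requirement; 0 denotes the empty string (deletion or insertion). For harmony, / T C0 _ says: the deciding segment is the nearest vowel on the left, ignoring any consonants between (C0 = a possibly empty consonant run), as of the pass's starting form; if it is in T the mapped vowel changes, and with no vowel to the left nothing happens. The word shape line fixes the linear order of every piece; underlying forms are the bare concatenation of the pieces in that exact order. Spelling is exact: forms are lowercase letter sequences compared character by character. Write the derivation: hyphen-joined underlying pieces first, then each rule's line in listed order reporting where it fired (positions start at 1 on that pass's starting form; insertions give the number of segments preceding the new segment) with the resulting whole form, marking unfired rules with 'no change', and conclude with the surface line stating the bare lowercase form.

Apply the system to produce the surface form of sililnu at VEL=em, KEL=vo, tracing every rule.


underlying: sililnu-go-ab
1. o -> e, u -> i / F C0 _: fires at position(s) 7: sililnigoab
surface: sililnigoab


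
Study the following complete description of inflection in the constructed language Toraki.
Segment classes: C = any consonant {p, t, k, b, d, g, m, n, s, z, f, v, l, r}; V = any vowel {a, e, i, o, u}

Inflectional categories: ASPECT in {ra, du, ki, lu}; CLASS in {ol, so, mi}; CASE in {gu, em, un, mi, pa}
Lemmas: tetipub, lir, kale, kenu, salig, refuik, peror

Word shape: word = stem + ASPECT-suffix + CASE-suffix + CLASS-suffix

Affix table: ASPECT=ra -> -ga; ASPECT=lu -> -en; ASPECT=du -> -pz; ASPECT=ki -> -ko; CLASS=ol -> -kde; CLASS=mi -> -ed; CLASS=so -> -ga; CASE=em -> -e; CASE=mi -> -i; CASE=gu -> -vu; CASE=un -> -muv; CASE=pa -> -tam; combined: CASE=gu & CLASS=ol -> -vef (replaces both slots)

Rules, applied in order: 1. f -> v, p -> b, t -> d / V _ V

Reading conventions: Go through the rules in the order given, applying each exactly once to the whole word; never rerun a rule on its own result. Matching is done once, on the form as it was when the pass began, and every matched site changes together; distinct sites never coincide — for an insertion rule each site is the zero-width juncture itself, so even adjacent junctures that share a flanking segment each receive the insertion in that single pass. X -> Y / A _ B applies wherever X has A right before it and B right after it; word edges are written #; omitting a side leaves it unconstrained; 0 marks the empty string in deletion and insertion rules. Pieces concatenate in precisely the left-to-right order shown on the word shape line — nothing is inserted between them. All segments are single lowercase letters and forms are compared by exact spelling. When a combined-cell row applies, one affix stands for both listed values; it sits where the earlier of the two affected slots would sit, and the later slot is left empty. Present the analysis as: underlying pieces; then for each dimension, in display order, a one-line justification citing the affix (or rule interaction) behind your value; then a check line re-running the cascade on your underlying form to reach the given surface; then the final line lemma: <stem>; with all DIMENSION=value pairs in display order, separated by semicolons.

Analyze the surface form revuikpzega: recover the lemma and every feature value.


underlying: refuik-pz-e-ga
ASPECT=du - signalled by the affix -pz
CLASS=so - signalled by the affix -ga
CASE=em - signalled by the affix -e
check: refuikpzega -> revuikpzega
lemma: refuik; ASPECT=du; CLASS=so; CASE=em


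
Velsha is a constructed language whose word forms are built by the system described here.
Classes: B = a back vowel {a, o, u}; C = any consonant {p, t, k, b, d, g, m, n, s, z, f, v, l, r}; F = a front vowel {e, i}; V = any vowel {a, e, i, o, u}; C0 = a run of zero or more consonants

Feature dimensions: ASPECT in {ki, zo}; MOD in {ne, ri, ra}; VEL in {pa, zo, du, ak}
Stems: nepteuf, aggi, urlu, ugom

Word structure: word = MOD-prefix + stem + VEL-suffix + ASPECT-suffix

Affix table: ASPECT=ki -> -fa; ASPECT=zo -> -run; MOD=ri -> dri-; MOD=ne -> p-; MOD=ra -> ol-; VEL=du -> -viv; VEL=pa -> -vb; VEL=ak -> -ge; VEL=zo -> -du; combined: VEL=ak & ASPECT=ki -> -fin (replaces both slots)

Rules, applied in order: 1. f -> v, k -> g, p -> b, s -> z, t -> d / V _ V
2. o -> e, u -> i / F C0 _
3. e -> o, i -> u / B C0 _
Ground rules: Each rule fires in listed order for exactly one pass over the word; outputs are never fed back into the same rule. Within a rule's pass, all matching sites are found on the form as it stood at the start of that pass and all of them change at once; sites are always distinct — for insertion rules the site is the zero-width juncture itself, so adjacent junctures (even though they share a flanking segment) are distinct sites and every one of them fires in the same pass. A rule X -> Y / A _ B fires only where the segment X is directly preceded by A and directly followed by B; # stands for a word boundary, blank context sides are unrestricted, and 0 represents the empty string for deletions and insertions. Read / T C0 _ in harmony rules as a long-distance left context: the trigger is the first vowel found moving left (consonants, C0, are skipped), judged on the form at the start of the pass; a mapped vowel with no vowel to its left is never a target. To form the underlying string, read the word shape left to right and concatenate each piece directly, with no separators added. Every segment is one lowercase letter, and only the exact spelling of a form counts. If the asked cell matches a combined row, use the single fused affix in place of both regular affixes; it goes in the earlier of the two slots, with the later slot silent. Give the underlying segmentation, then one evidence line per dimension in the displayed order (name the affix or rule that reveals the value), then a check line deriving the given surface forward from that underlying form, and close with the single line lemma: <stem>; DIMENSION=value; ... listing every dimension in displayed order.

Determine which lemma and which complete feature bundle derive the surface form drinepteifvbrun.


underlying: dri-nepteuf-vb-run
ASPECT=zo - signalled by the affix -run
MOD=ri - signalled by the affix dri-
VEL=pa - signalled by the affix -vb
check: drinepteufvbrun -> drinepteufvbrun -> drinepteifvbrun -> drinepteifvbrun
lemma: nepteuf; ASPECT=zo; MOD=ri; VEL=pa


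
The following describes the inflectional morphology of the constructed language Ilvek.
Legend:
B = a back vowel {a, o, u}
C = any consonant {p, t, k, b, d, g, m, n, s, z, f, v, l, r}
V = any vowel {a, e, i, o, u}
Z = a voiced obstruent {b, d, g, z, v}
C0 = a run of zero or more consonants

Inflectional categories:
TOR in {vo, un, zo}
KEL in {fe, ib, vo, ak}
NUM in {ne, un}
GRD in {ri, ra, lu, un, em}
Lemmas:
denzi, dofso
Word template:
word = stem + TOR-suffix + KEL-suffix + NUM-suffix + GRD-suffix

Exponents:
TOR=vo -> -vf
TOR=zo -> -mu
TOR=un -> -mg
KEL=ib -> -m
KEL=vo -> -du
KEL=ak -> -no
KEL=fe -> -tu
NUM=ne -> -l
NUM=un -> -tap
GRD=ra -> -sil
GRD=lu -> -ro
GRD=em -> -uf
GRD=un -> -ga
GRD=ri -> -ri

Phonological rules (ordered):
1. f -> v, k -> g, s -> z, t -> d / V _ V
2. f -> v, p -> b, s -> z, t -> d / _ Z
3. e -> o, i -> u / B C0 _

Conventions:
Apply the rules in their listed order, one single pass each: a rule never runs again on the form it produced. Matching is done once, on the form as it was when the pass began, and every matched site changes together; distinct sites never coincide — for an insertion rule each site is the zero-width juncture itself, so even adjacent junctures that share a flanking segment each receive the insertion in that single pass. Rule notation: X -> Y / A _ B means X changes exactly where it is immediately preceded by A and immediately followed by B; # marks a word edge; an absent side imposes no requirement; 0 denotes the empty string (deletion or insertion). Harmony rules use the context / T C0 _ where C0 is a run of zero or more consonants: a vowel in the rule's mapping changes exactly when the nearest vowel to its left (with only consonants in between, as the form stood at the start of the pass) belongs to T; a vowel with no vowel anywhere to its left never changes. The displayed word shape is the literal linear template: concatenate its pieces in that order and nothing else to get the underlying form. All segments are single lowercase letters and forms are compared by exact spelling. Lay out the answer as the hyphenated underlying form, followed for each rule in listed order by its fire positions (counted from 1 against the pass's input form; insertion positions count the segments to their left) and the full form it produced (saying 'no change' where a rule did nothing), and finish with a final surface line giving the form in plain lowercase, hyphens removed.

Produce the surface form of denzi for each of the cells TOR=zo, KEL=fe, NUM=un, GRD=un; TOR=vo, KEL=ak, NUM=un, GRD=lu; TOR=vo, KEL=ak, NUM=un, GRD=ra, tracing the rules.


cell TOR=zo, KEL=fe, NUM=un, GRD=un:
underlying: denzi-mu-tu-tap-ga
1. f -> v, k -> g, s -> z, t -> d / V _ V: fires at position(s) 8, 10: denzimududapga
2. f -> v, p -> b, s -> z, t -> d / _ Z: fires at position(s) 12: denzimududabga
3. e -> o, i -> u / B C0 _: no change
surface: denzimududabga

cell TOR=vo, KEL=ak, NUM=un, GRD=lu:
underlying: denzi-vf-no-tap-ro
1. f -> v, k -> g, s -> z, t -> d / V _ V: fires at position(s) 10: denzivfnodapro
2. f -> v, p -> b, s -> z, t -> d / _ Z: no change
3. e -> o, i -> u / B C0 _: no change
surface: denzivfnodapro

cell TOR=vo, KEL=ak, NUM=un, GRD=ra:
underlying: denzi-vf-no-tap-sil
1. f -> v, k -> g, s -> z, t -> d / V _ V: fires at position(s) 10: denzivfnodapsil
2. f -> v, p -> b, s -> z, t -> d / _ Z: no change
3. e -> o, i -> u / B C0 _: fires at position(s) 14: denzivfnodapsul
surface: denzivfnodapsul


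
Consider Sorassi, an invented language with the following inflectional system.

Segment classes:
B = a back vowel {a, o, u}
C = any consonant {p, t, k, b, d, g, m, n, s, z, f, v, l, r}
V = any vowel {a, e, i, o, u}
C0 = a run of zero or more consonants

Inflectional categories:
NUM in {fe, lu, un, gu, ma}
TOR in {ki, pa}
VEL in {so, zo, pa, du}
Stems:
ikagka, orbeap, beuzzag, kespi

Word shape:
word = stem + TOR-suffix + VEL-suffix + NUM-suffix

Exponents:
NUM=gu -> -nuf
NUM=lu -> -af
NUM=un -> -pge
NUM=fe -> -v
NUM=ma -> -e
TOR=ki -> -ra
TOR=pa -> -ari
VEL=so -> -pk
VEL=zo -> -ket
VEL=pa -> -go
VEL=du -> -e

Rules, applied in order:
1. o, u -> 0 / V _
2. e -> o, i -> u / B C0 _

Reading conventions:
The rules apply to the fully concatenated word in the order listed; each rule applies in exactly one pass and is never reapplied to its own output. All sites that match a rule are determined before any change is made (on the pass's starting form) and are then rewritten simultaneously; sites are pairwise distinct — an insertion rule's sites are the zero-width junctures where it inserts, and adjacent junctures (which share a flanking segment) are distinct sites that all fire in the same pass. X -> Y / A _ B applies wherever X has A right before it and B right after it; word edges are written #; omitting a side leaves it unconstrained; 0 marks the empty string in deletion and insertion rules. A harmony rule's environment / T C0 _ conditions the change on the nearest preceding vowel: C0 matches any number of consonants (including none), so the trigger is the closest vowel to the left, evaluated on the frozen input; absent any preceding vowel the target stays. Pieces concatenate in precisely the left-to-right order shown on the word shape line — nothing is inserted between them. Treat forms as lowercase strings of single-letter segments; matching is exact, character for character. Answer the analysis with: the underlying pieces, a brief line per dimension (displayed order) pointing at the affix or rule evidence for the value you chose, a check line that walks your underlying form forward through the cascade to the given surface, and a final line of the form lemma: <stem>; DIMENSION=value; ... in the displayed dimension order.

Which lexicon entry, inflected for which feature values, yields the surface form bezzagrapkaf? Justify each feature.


underlying: beuzzag-ra-pk-af
NUM=lu - signalled by the affix -af
TOR=ki - signalled by the affix -ra
VEL=so - signalled by the affix -pk
check: beuzzagrapkaf -> bezzagrapkaf -> bezzagrapkaf
lemma: beuzzag; NUM=lu; TOR=ki; VEL=so


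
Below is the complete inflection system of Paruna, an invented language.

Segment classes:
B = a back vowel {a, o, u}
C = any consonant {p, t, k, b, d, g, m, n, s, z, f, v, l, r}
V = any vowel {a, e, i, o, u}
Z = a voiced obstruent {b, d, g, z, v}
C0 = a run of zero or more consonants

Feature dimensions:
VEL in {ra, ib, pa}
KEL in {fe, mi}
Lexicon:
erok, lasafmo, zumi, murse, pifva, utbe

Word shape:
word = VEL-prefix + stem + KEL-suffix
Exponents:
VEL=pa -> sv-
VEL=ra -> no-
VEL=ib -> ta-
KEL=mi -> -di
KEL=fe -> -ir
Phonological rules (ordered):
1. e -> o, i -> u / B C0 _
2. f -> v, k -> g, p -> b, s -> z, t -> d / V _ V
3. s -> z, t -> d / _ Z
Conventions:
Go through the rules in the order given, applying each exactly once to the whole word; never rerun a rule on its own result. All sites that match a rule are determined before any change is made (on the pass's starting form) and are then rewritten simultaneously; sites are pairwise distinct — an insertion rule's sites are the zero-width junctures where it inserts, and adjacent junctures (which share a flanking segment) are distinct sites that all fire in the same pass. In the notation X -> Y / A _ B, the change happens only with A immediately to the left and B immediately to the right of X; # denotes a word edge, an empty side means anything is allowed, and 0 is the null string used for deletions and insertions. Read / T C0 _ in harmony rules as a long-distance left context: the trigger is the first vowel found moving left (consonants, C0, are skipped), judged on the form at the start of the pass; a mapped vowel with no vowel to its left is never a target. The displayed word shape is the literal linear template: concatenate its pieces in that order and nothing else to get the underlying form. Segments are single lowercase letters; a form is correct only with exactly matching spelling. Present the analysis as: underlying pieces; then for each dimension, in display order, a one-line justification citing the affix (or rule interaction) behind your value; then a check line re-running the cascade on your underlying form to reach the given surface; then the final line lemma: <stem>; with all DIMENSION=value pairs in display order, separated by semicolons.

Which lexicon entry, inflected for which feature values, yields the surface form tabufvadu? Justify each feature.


underlying: ta-pifva-di
VEL=ib - signalled by the affix ta-
KEL=mi - signalled by the affix -di
check: tapifvadi -> tapufvadu -> tabufvadu -> tabufvadu
lemma: pifva; VEL=ib; KEL=mi


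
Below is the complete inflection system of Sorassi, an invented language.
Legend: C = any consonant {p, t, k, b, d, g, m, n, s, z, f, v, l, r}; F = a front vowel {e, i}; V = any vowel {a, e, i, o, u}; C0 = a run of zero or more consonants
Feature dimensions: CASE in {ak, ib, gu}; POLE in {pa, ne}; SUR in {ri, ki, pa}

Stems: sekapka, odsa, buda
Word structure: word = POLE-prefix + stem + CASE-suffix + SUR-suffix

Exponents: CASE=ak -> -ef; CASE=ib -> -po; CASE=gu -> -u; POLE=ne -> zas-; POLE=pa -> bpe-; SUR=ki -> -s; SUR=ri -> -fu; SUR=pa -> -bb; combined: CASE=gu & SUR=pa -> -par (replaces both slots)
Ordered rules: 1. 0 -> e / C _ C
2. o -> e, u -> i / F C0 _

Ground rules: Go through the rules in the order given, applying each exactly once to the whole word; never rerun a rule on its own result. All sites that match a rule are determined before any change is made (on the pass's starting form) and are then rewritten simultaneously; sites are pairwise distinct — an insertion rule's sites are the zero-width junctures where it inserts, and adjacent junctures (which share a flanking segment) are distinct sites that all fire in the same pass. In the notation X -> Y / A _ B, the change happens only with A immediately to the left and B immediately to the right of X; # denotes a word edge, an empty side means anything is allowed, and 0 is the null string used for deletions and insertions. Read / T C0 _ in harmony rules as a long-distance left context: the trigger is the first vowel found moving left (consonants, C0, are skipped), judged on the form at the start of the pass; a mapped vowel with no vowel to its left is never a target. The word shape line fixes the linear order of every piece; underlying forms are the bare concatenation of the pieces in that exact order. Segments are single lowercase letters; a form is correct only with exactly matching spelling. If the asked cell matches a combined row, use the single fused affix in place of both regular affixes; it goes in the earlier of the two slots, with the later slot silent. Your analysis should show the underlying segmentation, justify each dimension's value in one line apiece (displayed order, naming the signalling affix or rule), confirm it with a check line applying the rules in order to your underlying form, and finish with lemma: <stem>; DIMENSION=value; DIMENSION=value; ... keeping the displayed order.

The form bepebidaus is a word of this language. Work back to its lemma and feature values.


underlying: bpe-buda-u-s
CASE=gu - signalled by the affix -u
POLE=pa - signalled by the affix bpe-
SUR=ki - signalled by the affix -s
check: bpebudaus -> bepebudaus -> bepebidaus
lemma: buda; CASE=gu; POLE=pa; SUR=ki


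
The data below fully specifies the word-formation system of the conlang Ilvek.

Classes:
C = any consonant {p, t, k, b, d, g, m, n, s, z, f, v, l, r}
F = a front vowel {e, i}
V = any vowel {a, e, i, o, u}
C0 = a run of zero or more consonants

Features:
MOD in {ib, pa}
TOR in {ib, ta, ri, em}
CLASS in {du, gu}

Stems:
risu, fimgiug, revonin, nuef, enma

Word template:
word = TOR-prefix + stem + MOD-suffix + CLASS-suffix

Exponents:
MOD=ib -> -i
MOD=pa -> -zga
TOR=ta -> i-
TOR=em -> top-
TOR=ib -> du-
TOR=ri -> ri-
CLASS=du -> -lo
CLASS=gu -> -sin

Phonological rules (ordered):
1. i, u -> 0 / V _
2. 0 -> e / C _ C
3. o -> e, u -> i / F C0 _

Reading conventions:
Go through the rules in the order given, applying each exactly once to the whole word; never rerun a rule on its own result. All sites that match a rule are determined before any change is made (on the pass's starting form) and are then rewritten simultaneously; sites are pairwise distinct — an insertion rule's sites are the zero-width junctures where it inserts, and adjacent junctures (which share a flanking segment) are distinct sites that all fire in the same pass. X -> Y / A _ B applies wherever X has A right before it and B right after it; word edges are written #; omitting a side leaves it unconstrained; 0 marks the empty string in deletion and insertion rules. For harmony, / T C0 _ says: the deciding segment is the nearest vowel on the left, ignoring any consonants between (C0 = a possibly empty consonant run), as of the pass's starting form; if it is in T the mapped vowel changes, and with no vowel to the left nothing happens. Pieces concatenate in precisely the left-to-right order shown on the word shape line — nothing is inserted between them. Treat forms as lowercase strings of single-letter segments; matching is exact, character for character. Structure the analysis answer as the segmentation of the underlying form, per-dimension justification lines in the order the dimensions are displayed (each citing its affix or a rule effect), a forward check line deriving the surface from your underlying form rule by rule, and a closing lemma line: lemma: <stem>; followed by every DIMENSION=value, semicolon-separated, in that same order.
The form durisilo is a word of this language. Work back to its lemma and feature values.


underlying: du-risu-i-lo
MOD=ib - signalled by the affix -i
TOR=ib - signalled by the affix du-
CLASS=du - signalled by the affix -lo
check: durisuilo -> durisulo -> durisulo -> durisilo
lemma: risu; MOD=ib; TOR=ib; CLASS=du


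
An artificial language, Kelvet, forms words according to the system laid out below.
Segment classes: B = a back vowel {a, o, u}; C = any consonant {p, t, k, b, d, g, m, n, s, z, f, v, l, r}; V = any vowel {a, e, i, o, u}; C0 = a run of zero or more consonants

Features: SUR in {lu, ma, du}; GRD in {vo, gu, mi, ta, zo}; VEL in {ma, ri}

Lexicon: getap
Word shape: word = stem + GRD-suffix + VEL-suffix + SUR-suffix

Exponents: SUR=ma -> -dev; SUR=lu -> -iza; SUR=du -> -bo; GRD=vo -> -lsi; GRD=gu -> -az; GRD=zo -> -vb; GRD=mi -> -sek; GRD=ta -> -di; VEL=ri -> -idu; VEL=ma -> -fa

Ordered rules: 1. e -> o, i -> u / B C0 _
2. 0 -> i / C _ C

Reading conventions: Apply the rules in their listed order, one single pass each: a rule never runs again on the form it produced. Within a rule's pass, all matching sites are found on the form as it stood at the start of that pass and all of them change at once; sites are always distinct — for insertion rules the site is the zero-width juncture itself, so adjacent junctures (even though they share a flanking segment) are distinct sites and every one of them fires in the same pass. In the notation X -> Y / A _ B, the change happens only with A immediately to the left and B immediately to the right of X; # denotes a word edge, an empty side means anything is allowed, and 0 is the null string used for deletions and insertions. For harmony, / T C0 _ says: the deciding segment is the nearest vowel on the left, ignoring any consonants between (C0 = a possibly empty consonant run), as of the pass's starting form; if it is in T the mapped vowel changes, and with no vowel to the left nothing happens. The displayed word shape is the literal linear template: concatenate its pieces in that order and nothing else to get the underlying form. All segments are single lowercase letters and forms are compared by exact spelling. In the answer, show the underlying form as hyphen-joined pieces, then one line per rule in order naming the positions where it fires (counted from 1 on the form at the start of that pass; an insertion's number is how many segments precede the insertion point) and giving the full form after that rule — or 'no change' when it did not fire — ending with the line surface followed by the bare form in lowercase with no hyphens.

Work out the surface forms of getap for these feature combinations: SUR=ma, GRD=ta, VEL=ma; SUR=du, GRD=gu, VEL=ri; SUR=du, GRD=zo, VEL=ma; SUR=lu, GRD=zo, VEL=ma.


cell SUR=ma, GRD=ta, VEL=ma:
underlying: getap-di-fa-dev
1. e -> o, i -> u / B C0 _: fires at position(s) 7, 11: getapdufadov
2. 0 -> i / C _ C: inserts after position(s) 5: getapidufadov
surface: getapidufadov

cell SUR=du, GRD=gu, VEL=ri:
underlying: getap-az-idu-bo
1. e -> o, i -> u / B C0 _: fires at position(s) 8: getapazudubo
2. 0 -> i / C _ C: no change
surface: getapazudubo

cell SUR=du, GRD=zo, VEL=ma:
underlying: getap-vb-fa-bo
1. e -> o, i -> u / B C0 _: no change
2. 0 -> i / C _ C: inserts after position(s) 5, 6, 7: getapivibifabo
surface: getapivibifabo

cell SUR=lu, GRD=zo, VEL=ma:
underlying: getap-vb-fa-iza
1. e -> o, i -> u / B C0 _: fires at position(s) 10: getapvbfauza
2. 0 -> i / C _ C: inserts after position(s) 5, 6, 7: getapivibifauza
surface: getapivibifauza
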